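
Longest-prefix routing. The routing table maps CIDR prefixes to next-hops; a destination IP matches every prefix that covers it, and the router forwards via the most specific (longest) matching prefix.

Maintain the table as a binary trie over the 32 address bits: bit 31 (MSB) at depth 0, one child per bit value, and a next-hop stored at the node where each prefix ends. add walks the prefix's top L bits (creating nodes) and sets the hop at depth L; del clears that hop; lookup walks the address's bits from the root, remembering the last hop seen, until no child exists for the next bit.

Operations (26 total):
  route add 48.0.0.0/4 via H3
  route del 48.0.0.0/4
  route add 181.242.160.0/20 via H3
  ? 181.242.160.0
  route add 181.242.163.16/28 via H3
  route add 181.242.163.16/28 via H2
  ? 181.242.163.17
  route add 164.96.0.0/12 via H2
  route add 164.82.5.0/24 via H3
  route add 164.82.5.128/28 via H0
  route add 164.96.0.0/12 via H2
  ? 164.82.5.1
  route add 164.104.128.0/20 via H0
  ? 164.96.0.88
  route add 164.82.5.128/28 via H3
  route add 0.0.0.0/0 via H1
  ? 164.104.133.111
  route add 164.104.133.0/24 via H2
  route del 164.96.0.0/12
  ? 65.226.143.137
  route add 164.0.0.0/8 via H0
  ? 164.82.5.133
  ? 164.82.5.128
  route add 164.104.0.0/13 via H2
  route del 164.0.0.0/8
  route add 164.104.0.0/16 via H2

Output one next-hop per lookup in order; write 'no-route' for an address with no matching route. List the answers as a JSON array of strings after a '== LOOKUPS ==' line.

Process each operation:
  add 48.0.0.0/4 -> H3 at depth 4
  - 48.0.0.0/4 clear@4
  add 181.242.160.0/20 -> H3 at depth 20
  ? 181.242.160.0  path d0:-→d1:-→d2:-→d3:-→d4:-→d5:-→d6:-→d7:-→d8:-→d9:-→d10:-→d11:-→d12:-→d13:-→d14:-→d15:-→d16:-→d17:-→d18:-→d19:-→d20:H3  best=H3
  add 181.242.163.16/28 -> H3 at depth 28
  add 181.242.163.16/28 -> H2 at depth 28
  ? 181.242.163.17  path d0:-→d1:-→d2:-→d3:-→d4:-→d5:-→d6:-→d7:-→d8:-→d9:-→d10:-→d11:-→d12:-→d13:-→d14:-→d15:-→d16:-→d17:-→d18:-→d19:-→d20:H3→d21:-→d22:-→d23:-→d24:-→d25:-→d26:-→d27:-→d28:H2  best=H2
  add 164.96.0.0/12 -> H2 at depth 12
  add 164.82.5.0/24 -> H3 at depth 24
  add 164.82.5.128/28 -> H0 at depth 28
  add 164.96.0.0/12 -> H2 at depth 12
  ? 164.82.5.1  path d0:-→d1:-→d2:-→d3:-→d4:-→d5:-→d6:-→d7:-→d8:-→d9:-→d10:-→d11:-→d12:-→d13:-→d14:-→d15:-→d16:-→d17:-→d18:-→d19:-→d20:-→d21:-→d22:-→d23:-→d24:H3  best=H3
  add 164.104.128.0/20 -> H0 at depth 20
  ? 164.96.0.88  path d0:-→d1:-→d2:-→d3:-→d4:-→d5:-→d6:-→d7:-→d8:-→d9:-→d10:-→d11:-→d12:H2  best=H2
  add 164.82.5.128/28 -> H3 at depth 28
  add 0.0.0.0/0 -> H1 at depth 0
  ? 164.104.133.111  path d0:H1→d1:-→d2:-→d3:-→d4:-→d5:-→d6:-→d7:-→d8:-→d9:-→d10:-→d11:-→d12:H2→d13:-→d14:-→d15:-→d16:-→d17:-→d18:-→d19:-→d20:H0  best=H0
  add 164.104.133.0/24 -> H2 at depth 24
  - 164.96.0.0/12 clear@12
  ? 65.226.143.137  path d0:H1→d1:-  best=H1
  add 164.0.0.0/8 -> H0 at depth 8
  ? 164.82.5.133  path d0:H1→d1:-→d2:-→d3:-→d4:-→d5:-→d6:-→d7:-→d8:H0→d9:-→d10:-→d11:-→d12:-→d13:-→d14:-→d15:-→d16:-→d17:-→d18:-→d19:-→d20:-→d21:-→d22:-→d23:-→d24:H3→d25:-→d26:-→d27:-→d28:H3  best=H3
  ? 164.82.5.128  path d0:H1→d1:-→d2:-→d3:-→d4:-→d5:-→d6:-→d7:-→d8:H0→d9:-→d10:-→d11:-→d12:-→d13:-→d14:-→d15:-→d16:-→d17:-→d18:-→d19:-→d20:-→d21:-→d22:-→d23:-→d24:H3→d25:-→d26:-→d27:-→d28:H3  best=H3
  add 164.104.0.0/13 -> H2 at depth 13
  - 164.0.0.0/8 clear@8
  add 164.104.0.0/16 -> H2 at depth 16

== LOOKUPS ==
["H3","H2","H3","H2","H0","H1","H3","H3"]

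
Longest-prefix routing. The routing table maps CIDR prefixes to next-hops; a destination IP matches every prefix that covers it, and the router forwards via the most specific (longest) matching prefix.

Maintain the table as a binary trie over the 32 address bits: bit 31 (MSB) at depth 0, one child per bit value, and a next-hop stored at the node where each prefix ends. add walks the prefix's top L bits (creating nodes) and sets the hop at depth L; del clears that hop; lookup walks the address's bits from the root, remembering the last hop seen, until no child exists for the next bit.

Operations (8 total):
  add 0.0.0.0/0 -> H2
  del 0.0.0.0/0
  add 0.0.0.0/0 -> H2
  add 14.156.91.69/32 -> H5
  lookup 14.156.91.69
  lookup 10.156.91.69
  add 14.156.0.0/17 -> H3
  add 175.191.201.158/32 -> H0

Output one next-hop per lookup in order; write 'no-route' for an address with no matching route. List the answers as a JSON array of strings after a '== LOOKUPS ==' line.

Apply in order:
  + 0.0.0.0/0 (H2) depth=0
  - 0.0.0.0/0 clear@0
  + 0.0.0.0/0 (H2) depth=0
  + 14.156.91.69/32 (H5) depth=32
  Q 14.156.91.69: descend 00001110100111000101101101000101 ; hops seen [H2,H5] ; pick H5
  Q 10.156.91.69: descend 00001 ; hops seen [H2] ; pick H2
  + 14.156.0.0/17 (H3) depth=17
  + 175.191.201.158/32 (H0) depth=32

== LOOKUPS ==
["H5","H2"]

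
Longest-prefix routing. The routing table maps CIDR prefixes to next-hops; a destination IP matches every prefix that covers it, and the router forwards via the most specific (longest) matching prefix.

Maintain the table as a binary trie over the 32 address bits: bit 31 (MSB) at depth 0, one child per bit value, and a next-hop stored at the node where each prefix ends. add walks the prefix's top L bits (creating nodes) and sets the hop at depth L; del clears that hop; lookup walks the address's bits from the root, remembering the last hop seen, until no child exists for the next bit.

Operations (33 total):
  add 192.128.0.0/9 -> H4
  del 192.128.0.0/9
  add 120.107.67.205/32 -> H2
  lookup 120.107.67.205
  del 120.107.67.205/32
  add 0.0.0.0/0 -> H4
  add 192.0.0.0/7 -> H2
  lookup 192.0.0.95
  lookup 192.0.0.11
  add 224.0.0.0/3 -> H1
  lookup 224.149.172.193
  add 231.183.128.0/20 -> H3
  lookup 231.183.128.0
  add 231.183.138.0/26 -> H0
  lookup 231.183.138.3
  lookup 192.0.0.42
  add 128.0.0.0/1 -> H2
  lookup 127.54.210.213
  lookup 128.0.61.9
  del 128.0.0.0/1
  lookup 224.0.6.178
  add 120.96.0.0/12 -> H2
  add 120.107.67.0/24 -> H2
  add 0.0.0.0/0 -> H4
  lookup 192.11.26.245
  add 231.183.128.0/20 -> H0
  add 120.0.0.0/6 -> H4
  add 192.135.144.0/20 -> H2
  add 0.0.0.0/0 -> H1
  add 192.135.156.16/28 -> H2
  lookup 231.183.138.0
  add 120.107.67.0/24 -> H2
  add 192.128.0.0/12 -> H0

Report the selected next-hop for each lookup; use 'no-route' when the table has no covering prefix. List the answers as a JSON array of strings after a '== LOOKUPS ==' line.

Process each operation:
  add 192.128.0.0/9 -> H4 at depth 9
  del 192.128.0.0/9 (clear depth 9)
  add 120.107.67.205/32 -> H2 at depth 32
  lookup 120.107.67.205: bits 01111000011010110100001111001101 walk d0:-→d1:-→d2:-→d3:-→d4:-→d5:-→d6:-→d7:-→d8:-→d9:-→d10:-→d11:-→d12:-→d13:-→d14:-→d15:-→d16:-→d17:-→d18:-→d19:-→d20:-→d21:-→d22:-→d23:-→d24:-→d25:-→d26:-→d27:-→d28:-→d29:-→d30:-→d31:-→d32:H2 -> H2
  del 120.107.67.205/32 (clear depth 32)
  add 0.0.0.0/0 -> H4 at depth 0
  add 192.0.0.0/7 -> H2 at depth 7
  lookup 192.0.0.95: bits 11000000 walk d0:H4→d1:-→d2:-→d3:-→d4:-→d5:-→d6:-→d7:H2→d8:- -> H2
  lookup 192.0.0.11: bits 11000000 walk d0:H4→d1:-→d2:-→d3:-→d4:-→d5:-→d6:-→d7:H2→d8:- -> H2
  add 224.0.0.0/3 -> H1 at depth 3
  lookup 224.149.172.193: bits 111 walk d0:H4→d1:-→d2:-→d3:H1 -> H1
  add 231.183.128.0/20 -> H3 at depth 20
  lookup 231.183.128.0: bits 11100111101101111000 walk d0:H4→d1:-→d2:-→d3:H1→d4:-→d5:-→d6:-→d7:-→d8:-→d9:-→d10:-→d11:-→d12:-→d13:-→d14:-→d15:-→d16:-→d17:-→d18:-→d19:-→d20:H3 -> H3
  add 231.183.138.0/26 -> H0 at depth 26
  lookup 231.183.138.3: bits 11100111101101111000101000 walk d0:H4→d1:-→d2:-→d3:H1→d4:-→d5:-→d6:-→d7:-→d8:-→d9:-→d10:-→d11:-→d12:-→d13:-→d14:-→d15:-→d16:-→d17:-→d18:-→d19:-→d20:H3→d21:-→d22:-→d23:-→d24:-→d25:-→d26:H0 -> H0
  lookup 192.0.0.42: bits 11000000 walk d0:H4→d1:-→d2:-→d3:-→d4:-→d5:-→d6:-→d7:H2→d8:- -> H2
  add 128.0.0.0/1 -> H2 at depth 1
  lookup 127.54.210.213: bits 01111 walk d0:H4→d1:-→d2:-→d3:-→d4:-→d5:- -> H4
  lookup 128.0.61.9: bits 1 walk d0:H4→d1:H2 -> H2
  del 128.0.0.0/1 (clear depth 1)
  lookup 224.0.6.178: bits 11100 walk d0:H4→d1:-→d2:-→d3:H1→d4:-→d5:- -> H1
  add 120.96.0.0/12 -> H2 at depth 12
  add 120.107.67.0/24 -> H2 at depth 24
  add 0.0.0.0/0 -> H4 at depth 0
  lookup 192.11.26.245: bits 11000000 walk d0:H4→d1:-→d2:-→d3:-→d4:-→d5:-→d6:-→d7:H2→d8:- -> H2
  add 231.183.128.0/20 -> H0 at depth 20
  add 120.0.0.0/6 -> H4 at depth 6
  add 192.135.144.0/20 -> H2 at depth 20
  add 0.0.0.0/0 -> H1 at depth 0
  add 192.135.156.16/28 -> H2 at depth 28
  lookup 231.183.138.0: bits 11100111101101111000101000 walk d0:H1→d1:-→d2:-→d3:H1→d4:-→d5:-→d6:-→d7:-→d8:-→d9:-→d10:-→d11:-→d12:-→d13:-→d14:-→d15:-→d16:-→d17:-→d18:-→d19:-→d20:H0→d21:-→d22:-→d23:-→d24:-→d25:-→d26:H0 -> H0
  add 120.107.67.0/24 -> H2 at depth 24
  add 192.128.0.0/12 -> H0 at depth 12

== LOOKUPS ==
["H2","H2","H2","H1","H3","H0","H2","H4","H2","H1","H2","H0"]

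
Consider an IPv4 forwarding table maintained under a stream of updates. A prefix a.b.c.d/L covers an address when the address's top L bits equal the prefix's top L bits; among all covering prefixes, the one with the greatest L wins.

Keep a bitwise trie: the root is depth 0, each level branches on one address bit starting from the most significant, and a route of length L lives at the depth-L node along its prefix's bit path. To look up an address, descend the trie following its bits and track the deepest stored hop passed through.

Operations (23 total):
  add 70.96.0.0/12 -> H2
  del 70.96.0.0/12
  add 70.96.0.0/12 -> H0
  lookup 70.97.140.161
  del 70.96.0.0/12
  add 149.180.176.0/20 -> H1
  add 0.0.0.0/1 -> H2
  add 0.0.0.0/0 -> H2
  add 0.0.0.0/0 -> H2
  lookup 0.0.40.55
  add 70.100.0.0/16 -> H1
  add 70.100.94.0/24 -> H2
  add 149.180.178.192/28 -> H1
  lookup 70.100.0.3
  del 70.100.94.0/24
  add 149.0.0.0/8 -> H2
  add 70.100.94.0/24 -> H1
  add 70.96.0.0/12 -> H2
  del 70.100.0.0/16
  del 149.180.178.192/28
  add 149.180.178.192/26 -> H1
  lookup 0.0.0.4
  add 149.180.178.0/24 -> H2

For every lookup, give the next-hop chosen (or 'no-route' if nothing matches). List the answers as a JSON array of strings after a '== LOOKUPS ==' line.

Process each operation:
  + 70.96.0.0/12 (H2) depth=12
  del 70.96.0.0/12 (clear depth 12)
  + 70.96.0.0/12 (H0) depth=12
  ? 70.97.140.161  path d0:-→d1:-→d2:-→d3:-→d4:-→d5:-→d6:-→d7:-→d8:-→d9:-→d10:-→d11:-→d12:H0  best=H0
  del 70.96.0.0/12 (clear depth 12)
  + 149.180.176.0/20 (H1) depth=20
  + 0.0.0.0/1 (H2) depth=1
  + 0.0.0.0/0 (H2) depth=0
  + 0.0.0.0/0 (H2) depth=0
  ? 0.0.40.55  path d0:H2→d1:H2  best=H2
  + 70.100.0.0/16 (H1) depth=16
  + 70.100.94.0/24 (H2) depth=24
  + 149.180.178.192/28 (H1) depth=28
  ? 70.100.0.3  path d0:H2→d1:H2→d2:-→d3:-→d4:-→d5:-→d6:-→d7:-→d8:-→d9:-→d10:-→d11:-→d12:-→d13:-→d14:-→d15:-→d16:H1→d17:-  best=H1
  del 70.100.94.0/24 (clear depth 24)
  + 149.0.0.0/8 (H2) depth=8
  + 70.100.94.0/24 (H1) depth=24
  + 70.96.0.0/12 (H2) depth=12
  del 70.100.0.0/16 (clear depth 16)
  del 149.180.178.192/28 (clear depth 28)
  + 149.180.178.192/26 (H1) depth=26
  ? 0.0.0.4  path d0:H2→d1:H2  best=H2
  + 149.180.178.0/24 (H2) depth=24

== LOOKUPS ==
["H0","H2","H1","H2"]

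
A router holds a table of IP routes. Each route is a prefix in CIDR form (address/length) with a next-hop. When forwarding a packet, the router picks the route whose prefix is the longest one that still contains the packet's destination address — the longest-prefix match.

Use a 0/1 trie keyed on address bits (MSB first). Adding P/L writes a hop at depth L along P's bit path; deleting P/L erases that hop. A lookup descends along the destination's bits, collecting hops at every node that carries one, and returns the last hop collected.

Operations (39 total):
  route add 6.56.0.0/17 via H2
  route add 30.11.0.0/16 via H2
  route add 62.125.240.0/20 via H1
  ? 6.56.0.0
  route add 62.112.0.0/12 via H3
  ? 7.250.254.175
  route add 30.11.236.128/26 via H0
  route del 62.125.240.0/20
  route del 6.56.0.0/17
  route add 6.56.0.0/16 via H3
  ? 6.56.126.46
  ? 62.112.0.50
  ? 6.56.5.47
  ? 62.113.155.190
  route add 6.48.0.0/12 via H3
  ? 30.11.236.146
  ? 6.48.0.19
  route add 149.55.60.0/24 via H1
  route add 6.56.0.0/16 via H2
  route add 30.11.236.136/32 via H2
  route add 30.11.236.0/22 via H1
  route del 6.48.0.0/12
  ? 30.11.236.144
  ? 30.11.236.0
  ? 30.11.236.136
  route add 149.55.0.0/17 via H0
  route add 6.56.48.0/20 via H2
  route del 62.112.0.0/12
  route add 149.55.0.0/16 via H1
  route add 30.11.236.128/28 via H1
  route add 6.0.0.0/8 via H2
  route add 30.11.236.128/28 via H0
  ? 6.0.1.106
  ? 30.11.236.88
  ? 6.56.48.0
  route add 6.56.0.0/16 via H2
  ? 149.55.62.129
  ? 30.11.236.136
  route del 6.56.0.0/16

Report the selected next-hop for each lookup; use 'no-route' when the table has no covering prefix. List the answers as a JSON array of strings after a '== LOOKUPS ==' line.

Trace:
  add 6.56.0.0/17 -> H2 at depth 17
  add 30.11.0.0/16 -> H2 at depth 16
  add 62.125.240.0/20 -> H1 at depth 20
  ? 6.56.0.0  path d0:-→d1:-→d2:-→d3:-→d4:-→d5:-→d6:-→d7:-→d8:-→d9:-→d10:-→d11:-→d12:-→d13:-→d14:-→d15:-→d16:-→d17:H2  best=H2
  add 62.112.0.0/12 -> H3 at depth 12
  ? 7.250.254.175  path d0:-→d1:-→d2:-→d3:-→d4:-→d5:-→d6:-→d7:-  best=no-route
  add 30.11.236.128/26 -> H0 at depth 26
  del 62.125.240.0/20 (clear depth 20)
  del 6.56.0.0/17 (clear depth 17)
  add 6.56.0.0/16 -> H3 at depth 16
  ? 6.56.126.46  path d0:-→d1:-→d2:-→d3:-→d4:-→d5:-→d6:-→d7:-→d8:-→d9:-→d10:-→d11:-→d12:-→d13:-→d14:-→d15:-→d16:H3→d17:-  best=H3
  ? 62.112.0.50  path d0:-→d1:-→d2:-→d3:-→d4:-→d5:-→d6:-→d7:-→d8:-→d9:-→d10:-→d11:-→d12:H3  best=H3
  ? 6.56.5.47  path d0:-→d1:-→d2:-→d3:-→d4:-→d5:-→d6:-→d7:-→d8:-→d9:-→d10:-→d11:-→d12:-→d13:-→d14:-→d15:-→d16:H3→d17:-  best=H3
  ? 62.113.155.190  path d0:-→d1:-→d2:-→d3:-→d4:-→d5:-→d6:-→d7:-→d8:-→d9:-→d10:-→d11:-→d12:H3  best=H3
  add 6.48.0.0/12 -> H3 at depth 12
  ? 30.11.236.146  path d0:-→d1:-→d2:-→d3:-→d4:-→d5:-→d6:-→d7:-→d8:-→d9:-→d10:-→d11:-→d12:-→d13:-→d14:-→d15:-→d16:H2→d17:-→d18:-→d19:-→d20:-→d21:-→d22:-→d23:-→d24:-→d25:-→d26:H0  best=H0
  ? 6.48.0.19  path d0:-→d1:-→d2:-→d3:-→d4:-→d5:-→d6:-→d7:-→d8:-→d9:-→d10:-→d11:-→d12:H3  best=H3
  add 149.55.60.0/24 -> H1 at depth 24
  add 6.56.0.0/16 -> H2 at depth 16
  add 30.11.236.136/32 -> H2 at depth 32
  add 30.11.236.0/22 -> H1 at depth 22
  del 6.48.0.0/12 (clear depth 12)
  ? 30.11.236.144  path d0:-→d1:-→d2:-→d3:-→d4:-→d5:-→d6:-→d7:-→d8:-→d9:-→d10:-→d11:-→d12:-→d13:-→d14:-→d15:-→d16:H2→d17:-→d18:-→d19:-→d20:-→d21:-→d22:H1→d23:-→d24:-→d25:-→d26:H0→d27:-  best=H0
  ? 30.11.236.0  path d0:-→d1:-→d2:-→d3:-→d4:-→d5:-→d6:-→d7:-→d8:-→d9:-→d10:-→d11:-→d12:-→d13:-→d14:-→d15:-→d16:H2→d17:-→d18:-→d19:-→d20:-→d21:-→d22:H1→d23:-→d24:-  best=H1
  ? 30.11.236.136  path d0:-→d1:-→d2:-→d3:-→d4:-→d5:-→d6:-→d7:-→d8:-→d9:-→d10:-→d11:-→d12:-→d13:-→d14:-→d15:-→d16:H2→d17:-→d18:-→d19:-→d20:-→d21:-→d22:H1→d23:-→d24:-→d25:-→d26:H0→d27:-→d28:-→d29:-→d30:-→d31:-→d32:H2  best=H2
  add 149.55.0.0/17 -> H0 at depth 17
  add 6.56.48.0/20 -> H2 at depth 20
  del 62.112.0.0/12 (clear depth 12)
  add 149.55.0.0/16 -> H1 at depth 16
  add 30.11.236.128/28 -> H1 at depth 28
  add 6.0.0.0/8 -> H2 at depth 8
  add 30.11.236.128/28 -> H0 at depth 28
  ? 6.0.1.106  path d0:-→d1:-→d2:-→d3:-→d4:-→d5:-→d6:-→d7:-→d8:H2→d9:-→d10:-  best=H2
  ? 30.11.236.88  path d0:-→d1:-→d2:-→d3:-→d4:-→d5:-→d6:-→d7:-→d8:-→d9:-→d10:-→d11:-→d12:-→d13:-→d14:-→d15:-→d16:H2→d17:-→d18:-→d19:-→d20:-→d21:-→d22:H1→d23:-→d24:-  best=H1
  ? 6.56.48.0  path d0:-→d1:-→d2:-→d3:-→d4:-→d5:-→d6:-→d7:-→d8:H2→d9:-→d10:-→d11:-→d12:-→d13:-→d14:-→d15:-→d16:H2→d17:-→d18:-→d19:-→d20:H2  best=H2
  add 6.56.0.0/16 -> H2 at depth 16
  ? 149.55.62.129  path d0:-→d1:-→d2:-→d3:-→d4:-→d5:-→d6:-→d7:-→d8:-→d9:-→d10:-→d11:-→d12:-→d13:-→d14:-→d15:-→d16:H1→d17:H0→d18:-→d19:-→d20:-→d21:-→d22:-  best=H0
  ? 30.11.236.136  path d0:-→d1:-→d2:-→d3:-→d4:-→d5:-→d6:-→d7:-→d8:-→d9:-→d10:-→d11:-→d12:-→d13:-→d14:-→d15:-→d16:H2→d17:-→d18:-→d19:-→d20:-→d21:-→d22:H1→d23:-→d24:-→d25:-→d26:H0→d27:-→d28:H0→d29:-→d30:-→d31:-→d32:H2  best=H2
  del 6.56.0.0/16 (clear depth 16)

== LOOKUPS ==
["H2","no-route","H3","H3","H3","H3","H0","H3","H0","H1","H2","H2","H1","H2","H0","H2"]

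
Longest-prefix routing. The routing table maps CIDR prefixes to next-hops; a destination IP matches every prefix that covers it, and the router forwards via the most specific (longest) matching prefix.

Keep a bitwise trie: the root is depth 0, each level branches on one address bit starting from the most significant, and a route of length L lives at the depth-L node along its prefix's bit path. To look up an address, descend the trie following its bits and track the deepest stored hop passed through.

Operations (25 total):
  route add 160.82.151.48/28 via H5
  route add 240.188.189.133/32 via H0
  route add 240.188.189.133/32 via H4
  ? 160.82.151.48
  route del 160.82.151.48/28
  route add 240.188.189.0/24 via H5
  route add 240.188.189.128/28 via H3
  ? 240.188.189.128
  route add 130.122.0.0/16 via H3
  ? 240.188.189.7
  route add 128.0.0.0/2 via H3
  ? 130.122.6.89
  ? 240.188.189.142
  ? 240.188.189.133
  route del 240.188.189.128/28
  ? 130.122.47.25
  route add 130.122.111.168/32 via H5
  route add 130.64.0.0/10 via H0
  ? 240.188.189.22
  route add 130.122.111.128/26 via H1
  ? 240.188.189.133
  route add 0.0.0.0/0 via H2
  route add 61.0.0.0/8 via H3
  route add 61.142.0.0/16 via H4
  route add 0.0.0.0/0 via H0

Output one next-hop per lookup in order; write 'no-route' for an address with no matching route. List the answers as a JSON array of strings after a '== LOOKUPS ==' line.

Trace:
  add 160.82.151.48/28 -> H5 at depth 28
  add 240.188.189.133/32 -> H0 at depth 32
  add 240.188.189.133/32 -> H4 at depth 32
  ? 160.82.151.48  path d0:-→d1:-→d2:-→d3:-→d4:-→d5:-→d6:-→d7:-→d8:-→d9:-→d10:-→d11:-→d12:-→d13:-→d14:-→d15:-→d16:-→d17:-→d18:-→d19:-→d20:-→d21:-→d22:-→d23:-→d24:-→d25:-→d26:-→d27:-→d28:H5  best=H5
  - 160.82.151.48/28 clear@28
  add 240.188.189.0/24 -> H5 at depth 24
  add 240.188.189.128/28 -> H3 at depth 28
  ? 240.188.189.128  path d0:-→d1:-→d2:-→d3:-→d4:-→d5:-→d6:-→d7:-→d8:-→d9:-→d10:-→d11:-→d12:-→d13:-→d14:-→d15:-→d16:-→d17:-→d18:-→d19:-→d20:-→d21:-→d22:-→d23:-→d24:H5→d25:-→d26:-→d27:-→d28:H3→d29:-  best=H3
  add 130.122.0.0/16 -> H3 at depth 16
  ? 240.188.189.7  path d0:-→d1:-→d2:-→d3:-→d4:-→d5:-→d6:-→d7:-→d8:-→d9:-→d10:-→d11:-→d12:-→d13:-→d14:-→d15:-→d16:-→d17:-→d18:-→d19:-→d20:-→d21:-→d22:-→d23:-→d24:H5  best=H5
  add 128.0.0.0/2 -> H3 at depth 2
  ? 130.122.6.89  path d0:-→d1:-→d2:H3→d3:-→d4:-→d5:-→d6:-→d7:-→d8:-→d9:-→d10:-→d11:-→d12:-→d13:-→d14:-→d15:-→d16:H3  best=H3
  ? 240.188.189.142  path d0:-→d1:-→d2:-→d3:-→d4:-→d5:-→d6:-→d7:-→d8:-→d9:-→d10:-→d11:-→d12:-→d13:-→d14:-→d15:-→d16:-→d17:-→d18:-→d19:-→d20:-→d21:-→d22:-→d23:-→d24:H5→d25:-→d26:-→d27:-→d28:H3  best=H3
  ? 240.188.189.133  path d0:-→d1:-→d2:-→d3:-→d4:-→d5:-→d6:-→d7:-→d8:-→d9:-→d10:-→d11:-→d12:-→d13:-→d14:-→d15:-→d16:-→d17:-→d18:-→d19:-→d20:-→d21:-→d22:-→d23:-→d24:H5→d25:-→d26:-→d27:-→d28:H3→d29:-→d30:-→d31:-→d32:H4  best=H4
  - 240.188.189.128/28 clear@28
  ? 130.122.47.25  path d0:-→d1:-→d2:H3→d3:-→d4:-→d5:-→d6:-→d7:-→d8:-→d9:-→d10:-→d11:-→d12:-→d13:-→d14:-→d15:-→d16:H3  best=H3
  add 130.122.111.168/32 -> H5 at depth 32
  add 130.64.0.0/10 -> H0 at depth 10
  ? 240.188.189.22  path d0:-→d1:-→d2:-→d3:-→d4:-→d5:-→d6:-→d7:-→d8:-→d9:-→d10:-→d11:-→d12:-→d13:-→d14:-→d15:-→d16:-→d17:-→d18:-→d19:-→d20:-→d21:-→d22:-→d23:-→d24:H5  best=H5
  add 130.122.111.128/26 -> H1 at depth 26
  ? 240.188.189.133  path d0:-→d1:-→d2:-→d3:-→d4:-→d5:-→d6:-→d7:-→d8:-→d9:-→d10:-→d11:-→d12:-→d13:-→d14:-→d15:-→d16:-→d17:-→d18:-→d19:-→d20:-→d21:-→d22:-→d23:-→d24:H5→d25:-→d26:-→d27:-→d28:-→d29:-→d30:-→d31:-→d32:H4  best=H4
  add 0.0.0.0/0 -> H2 at depth 0
  add 61.0.0.0/8 -> H3 at depth 8
  add 61.142.0.0/16 -> H4 at depth 16
  add 0.0.0.0/0 -> H0 at depth 0

== LOOKUPS ==
["H5","H3","H5","H3","H3","H4","H3","H5","H4"]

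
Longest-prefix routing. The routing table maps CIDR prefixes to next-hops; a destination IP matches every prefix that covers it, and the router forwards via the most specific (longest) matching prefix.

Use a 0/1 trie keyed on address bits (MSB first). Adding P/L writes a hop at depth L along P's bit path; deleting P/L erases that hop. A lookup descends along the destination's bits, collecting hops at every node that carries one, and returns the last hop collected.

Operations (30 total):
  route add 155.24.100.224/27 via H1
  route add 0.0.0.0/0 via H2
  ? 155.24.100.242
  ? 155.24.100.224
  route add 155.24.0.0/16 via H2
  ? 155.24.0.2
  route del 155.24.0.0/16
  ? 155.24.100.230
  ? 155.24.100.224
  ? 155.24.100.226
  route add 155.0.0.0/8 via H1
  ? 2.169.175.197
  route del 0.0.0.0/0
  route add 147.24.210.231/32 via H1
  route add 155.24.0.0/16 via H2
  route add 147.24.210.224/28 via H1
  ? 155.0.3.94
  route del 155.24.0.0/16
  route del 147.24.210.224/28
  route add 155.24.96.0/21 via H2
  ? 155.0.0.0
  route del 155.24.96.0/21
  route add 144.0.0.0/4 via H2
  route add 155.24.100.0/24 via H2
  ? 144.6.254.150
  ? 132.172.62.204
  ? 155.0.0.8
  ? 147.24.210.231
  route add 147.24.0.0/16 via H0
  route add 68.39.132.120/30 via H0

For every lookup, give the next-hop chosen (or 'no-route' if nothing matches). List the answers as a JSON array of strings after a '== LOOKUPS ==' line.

Trace:
  + 155.24.100.224/27 (H1) depth=27
  + 0.0.0.0/0 (H2) depth=0
  ? 155.24.100.242  path d0:H2→d1:-→d2:-→d3:-→d4:-→d5:-→d6:-→d7:-→d8:-→d9:-→d10:-→d11:-→d12:-→d13:-→d14:-→d15:-→d16:-→d17:-→d18:-→d19:-→d20:-→d21:-→d22:-→d23:-→d24:-→d25:-→d26:-→d27:H1  best=H1
  ? 155.24.100.224  path d0:H2→d1:-→d2:-→d3:-→d4:-→d5:-→d6:-→d7:-→d8:-→d9:-→d10:-→d11:-→d12:-→d13:-→d14:-→d15:-→d16:-→d17:-→d18:-→d19:-→d20:-→d21:-→d22:-→d23:-→d24:-→d25:-→d26:-→d27:H1  best=H1
  + 155.24.0.0/16 (H2) depth=16
  ? 155.24.0.2  path d0:H2→d1:-→d2:-→d3:-→d4:-→d5:-→d6:-→d7:-→d8:-→d9:-→d10:-→d11:-→d12:-→d13:-→d14:-→d15:-→d16:H2→d17:-  best=H2
  del 155.24.0.0/16 (clear depth 16)
  ? 155.24.100.230  path d0:H2→d1:-→d2:-→d3:-→d4:-→d5:-→d6:-→d7:-→d8:-→d9:-→d10:-→d11:-→d12:-→d13:-→d14:-→d15:-→d16:-→d17:-→d18:-→d19:-→d20:-→d21:-→d22:-→d23:-→d24:-→d25:-→d26:-→d27:H1  best=H1
  ? 155.24.100.224  path d0:H2→d1:-→d2:-→d3:-→d4:-→d5:-→d6:-→d7:-→d8:-→d9:-→d10:-→d11:-→d12:-→d13:-→d14:-→d15:-→d16:-→d17:-→d18:-→d19:-→d20:-→d21:-→d22:-→d23:-→d24:-→d25:-→d26:-→d27:H1  best=H1
  ? 155.24.100.226  path d0:H2→d1:-→d2:-→d3:-→d4:-→d5:-→d6:-→d7:-→d8:-→d9:-→d10:-→d11:-→d12:-→d13:-→d14:-→d15:-→d16:-→d17:-→d18:-→d19:-→d20:-→d21:-→d22:-→d23:-→d24:-→d25:-→d26:-→d27:H1  best=H1
  + 155.0.0.0/8 (H1) depth=8
  ? 2.169.175.197  path d0:H2  best=H2
  del 0.0.0.0/0 (clear depth 0)
  + 147.24.210.231/32 (H1) depth=32
  + 155.24.0.0/16 (H2) depth=16
  + 147.24.210.224/28 (H1) depth=28
  ? 155.0.3.94  path d0:-→d1:-→d2:-→d3:-→d4:-→d5:-→d6:-→d7:-→d8:H1→d9:-→d10:-→d11:-  best=H1
  del 155.24.0.0/16 (clear depth 16)
  del 147.24.210.224/28 (clear depth 28)
  + 155.24.96.0/21 (H2) depth=21
  ? 155.0.0.0  path d0:-→d1:-→d2:-→d3:-→d4:-→d5:-→d6:-→d7:-→d8:H1→d9:-→d10:-→d11:-  best=H1
  del 155.24.96.0/21 (clear depth 21)
  + 144.0.0.0/4 (H2) depth=4
  + 155.24.100.0/24 (H2) depth=24
  ? 144.6.254.150  path d0:-→d1:-→d2:-→d3:-→d4:H2→d5:-→d6:-  best=H2
  ? 132.172.62.204  path d0:-→d1:-→d2:-→d3:-  best=no-route
  ? 155.0.0.8  path d0:-→d1:-→d2:-→d3:-→d4:H2→d5:-→d6:-→d7:-→d8:H1→d9:-→d10:-→d11:-  best=H1
  ? 147.24.210.231  path d0:-→d1:-→d2:-→d3:-→d4:H2→d5:-→d6:-→d7:-→d8:-→d9:-→d10:-→d11:-→d12:-→d13:-→d14:-→d15:-→d16:-→d17:-→d18:-→d19:-→d20:-→d21:-→d22:-→d23:-→d24:-→d25:-→d26:-→d27:-→d28:-→d29:-→d30:-→d31:-→d32:H1  best=H1
  + 147.24.0.0/16 (H0) depth=16
  + 68.39.132.120/30 (H0) depth=30

== LOOKUPS ==
["H1","H1","H2","H1","H1","H1","H2","H1","H1","H2","no-route","H1","H1"]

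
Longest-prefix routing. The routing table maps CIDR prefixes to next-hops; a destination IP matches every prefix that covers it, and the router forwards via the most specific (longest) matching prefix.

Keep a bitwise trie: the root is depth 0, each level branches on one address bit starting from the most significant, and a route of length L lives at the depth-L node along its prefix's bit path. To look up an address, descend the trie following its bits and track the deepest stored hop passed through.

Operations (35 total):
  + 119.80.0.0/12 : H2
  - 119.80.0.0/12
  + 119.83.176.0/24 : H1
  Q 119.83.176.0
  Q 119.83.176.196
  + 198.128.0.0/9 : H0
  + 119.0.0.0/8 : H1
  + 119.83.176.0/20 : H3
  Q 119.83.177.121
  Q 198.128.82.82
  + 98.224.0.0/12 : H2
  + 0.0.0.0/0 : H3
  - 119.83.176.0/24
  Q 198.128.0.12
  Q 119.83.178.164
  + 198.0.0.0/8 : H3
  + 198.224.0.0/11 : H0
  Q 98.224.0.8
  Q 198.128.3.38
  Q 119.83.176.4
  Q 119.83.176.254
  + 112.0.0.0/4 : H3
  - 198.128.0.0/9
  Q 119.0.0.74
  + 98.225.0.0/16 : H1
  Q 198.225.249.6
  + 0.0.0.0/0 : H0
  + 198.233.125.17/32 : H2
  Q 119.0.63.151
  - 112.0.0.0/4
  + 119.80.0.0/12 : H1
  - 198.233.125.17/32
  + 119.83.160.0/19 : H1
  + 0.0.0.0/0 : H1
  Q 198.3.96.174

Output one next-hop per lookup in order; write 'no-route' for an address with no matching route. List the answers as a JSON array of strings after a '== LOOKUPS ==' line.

Trace:
  + 119.80.0.0/12 (H2) depth=12
  - 119.80.0.0/12 clear@12
  + 119.83.176.0/24 (H1) depth=24
  lookup 119.83.176.0: bits 011101110101001110110000 walk d0:-→d1:-→d2:-→d3:-→d4:-→d5:-→d6:-→d7:-→d8:-→d9:-→d10:-→d11:-→d12:-→d13:-→d14:-→d15:-→d16:-→d17:-→d18:-→d19:-→d20:-→d21:-→d22:-→d23:-→d24:H1 -> H1
  lookup 119.83.176.196: bits 011101110101001110110000 walk d0:-→d1:-→d2:-→d3:-→d4:-→d5:-→d6:-→d7:-→d8:-→d9:-→d10:-→d11:-→d12:-→d13:-→d14:-→d15:-→d16:-→d17:-→d18:-→d19:-→d20:-→d21:-→d22:-→d23:-→d24:H1 -> H1
  + 198.128.0.0/9 (H0) depth=9
  + 119.0.0.0/8 (H1) depth=8
  + 119.83.176.0/20 (H3) depth=20
  lookup 119.83.177.121: bits 01110111010100111011000 walk d0:-→d1:-→d2:-→d3:-→d4:-→d5:-→d6:-→d7:-→d8:H1→d9:-→d10:-→d11:-→d12:-→d13:-→d14:-→d15:-→d16:-→d17:-→d18:-→d19:-→d20:H3→d21:-→d22:-→d23:- -> H3
  lookup 198.128.82.82: bits 110001101 walk d0:-→d1:-→d2:-→d3:-→d4:-→d5:-→d6:-→d7:-→d8:-→d9:H0 -> H0
  + 98.224.0.0/12 (H2) depth=12
  + 0.0.0.0/0 (H3) depth=0
  - 119.83.176.0/24 clear@24
  lookup 198.128.0.12: bits 110001101 walk d0:H3→d1:-→d2:-→d3:-→d4:-→d5:-→d6:-→d7:-→d8:-→d9:H0 -> H0
  lookup 119.83.178.164: bits 0111011101010011101100 walk d0:H3→d1:-→d2:-→d3:-→d4:-→d5:-→d6:-→d7:-→d8:H1→d9:-→d10:-→d11:-→d12:-→d13:-→d14:-→d15:-→d16:-→d17:-→d18:-→d19:-→d20:H3→d21:-→d22:- -> H3
  + 198.0.0.0/8 (H3) depth=8
  + 198.224.0.0/11 (H0) depth=11
  lookup 98.224.0.8: bits 011000101110 walk d0:H3→d1:-→d2:-→d3:-→d4:-→d5:-→d6:-→d7:-→d8:-→d9:-→d10:-→d11:-→d12:H2 -> H2
  lookup 198.128.3.38: bits 110001101 walk d0:H3→d1:-→d2:-→d3:-→d4:-→d5:-→d6:-→d7:-→d8:H3→d9:H0 -> H0
  lookup 119.83.176.4: bits 011101110101001110110000 walk d0:H3→d1:-→d2:-→d3:-→d4:-→d5:-→d6:-→d7:-→d8:H1→d9:-→d10:-→d11:-→d12:-→d13:-→d14:-→d15:-→d16:-→d17:-→d18:-→d19:-→d20:H3→d21:-→d22:-→d23:-→d24:- -> H3
  lookup 119.83.176.254: bits 011101110101001110110000 walk d0:H3→d1:-→d2:-→d3:-→d4:-→d5:-→d6:-→d7:-→d8:H1→d9:-→d10:-→d11:-→d12:-→d13:-→d14:-→d15:-→d16:-→d17:-→d18:-→d19:-→d20:H3→d21:-→d22:-→d23:-→d24:- -> H3
  + 112.0.0.0/4 (H3) depth=4
  - 198.128.0.0/9 clear@9
  lookup 119.0.0.74: bits 011101110 walk d0:H3→d1:-→d2:-→d3:-→d4:H3→d5:-→d6:-→d7:-→d8:H1→d9:- -> H1
  + 98.225.0.0/16 (H1) depth=16
  lookup 198.225.249.6: bits 11000110111 walk d0:H3→d1:-→d2:-→d3:-→d4:-→d5:-→d6:-→d7:-→d8:H3→d9:-→d10:-→d11:H0 -> H0
  + 0.0.0.0/0 (H0) depth=0
  + 198.233.125.17/32 (H2) depth=32
  lookup 119.0.63.151: bits 011101110 walk d0:H0→d1:-→d2:-→d3:-→d4:H3→d5:-→d6:-→d7:-→d8:H1→d9:- -> H1
  - 112.0.0.0/4 clear@4
  + 119.80.0.0/12 (H1) depth=12
  - 198.233.125.17/32 clear@32
  + 119.83.160.0/19 (H1) depth=19
  + 0.0.0.0/0 (H1) depth=0
  lookup 198.3.96.174: bits 11000110 walk d0:H1→d1:-→d2:-→d3:-→d4:-→d5:-→d6:-→d7:-→d8:H3 -> H3

== LOOKUPS ==
["H1","H1","H3","H0","H0","H3","H2","H0","H3","H3","H1","H0","H1","H3"]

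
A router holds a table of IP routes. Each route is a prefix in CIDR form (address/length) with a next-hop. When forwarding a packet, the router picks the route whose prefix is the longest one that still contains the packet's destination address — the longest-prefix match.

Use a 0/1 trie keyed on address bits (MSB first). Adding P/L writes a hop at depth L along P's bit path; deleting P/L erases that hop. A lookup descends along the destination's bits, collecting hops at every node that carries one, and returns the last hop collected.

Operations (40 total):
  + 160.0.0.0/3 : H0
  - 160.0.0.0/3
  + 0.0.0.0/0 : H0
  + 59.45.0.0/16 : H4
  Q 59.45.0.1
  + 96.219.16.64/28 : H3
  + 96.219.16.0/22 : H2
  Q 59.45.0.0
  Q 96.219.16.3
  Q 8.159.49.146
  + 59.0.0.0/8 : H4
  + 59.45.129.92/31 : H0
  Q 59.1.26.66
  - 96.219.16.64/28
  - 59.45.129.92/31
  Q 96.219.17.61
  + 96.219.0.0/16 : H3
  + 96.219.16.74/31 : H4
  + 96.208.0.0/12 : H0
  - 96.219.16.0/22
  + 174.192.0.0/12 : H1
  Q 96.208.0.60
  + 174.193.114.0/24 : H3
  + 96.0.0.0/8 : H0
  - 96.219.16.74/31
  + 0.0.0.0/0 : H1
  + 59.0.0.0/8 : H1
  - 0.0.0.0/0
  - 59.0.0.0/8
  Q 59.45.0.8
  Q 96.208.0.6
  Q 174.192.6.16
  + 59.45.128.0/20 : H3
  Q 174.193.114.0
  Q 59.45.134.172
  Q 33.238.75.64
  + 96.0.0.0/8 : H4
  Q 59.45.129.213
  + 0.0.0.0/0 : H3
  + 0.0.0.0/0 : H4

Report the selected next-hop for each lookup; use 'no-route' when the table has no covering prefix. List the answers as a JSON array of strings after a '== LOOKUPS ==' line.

Trace:
  + 160.0.0.0/3 (H0) depth=3
  - 160.0.0.0/3 clear@3
  + 0.0.0.0/0 (H0) depth=0
  + 59.45.0.0/16 (H4) depth=16
  Q 59.45.0.1: descend 0011101100101101 ; hops seen [H0,H4] ; pick H4
  + 96.219.16.64/28 (H3) depth=28
  + 96.219.16.0/22 (H2) depth=22
  Q 59.45.0.0: descend 0011101100101101 ; hops seen [H0,H4] ; pick H4
  Q 96.219.16.3: descend 0110000011011011000100000 ; hops seen [H0,H2] ; pick H2
  Q 8.159.49.146: descend 00 ; hops seen [H0] ; pick H0
  + 59.0.0.0/8 (H4) depth=8
  + 59.45.129.92/31 (H0) depth=31
  Q 59.1.26.66: descend 0011101100 ; hops seen [H0,H4] ; pick H4
  - 96.219.16.64/28 clear@28
  - 59.45.129.92/31 clear@31
  Q 96.219.17.61: descend 01100000110110110001000 ; hops seen [H0,H2] ; pick H2
  + 96.219.0.0/16 (H3) depth=16
  + 96.219.16.74/31 (H4) depth=31
  + 96.208.0.0/12 (H0) depth=12
  - 96.219.16.0/22 clear@22
  + 174.192.0.0/12 (H1) depth=12
  Q 96.208.0.60: descend 011000001101 ; hops seen [H0,H0] ; pick H0
  + 174.193.114.0/24 (H3) depth=24
  + 96.0.0.0/8 (H0) depth=8
  - 96.219.16.74/31 clear@31
  + 0.0.0.0/0 (H1) depth=0
  + 59.0.0.0/8 (H1) depth=8
  - 0.0.0.0/0 clear@0
  - 59.0.0.0/8 clear@8
  Q 59.45.0.8: descend 0011101100101101 ; hops seen [H4] ; pick H4
  Q 96.208.0.6: descend 011000001101 ; hops seen [H0,H0] ; pick H0
  Q 174.192.6.16: descend 101011101100000 ; hops seen [H1] ; pick H1
  + 59.45.128.0/20 (H3) depth=20
  Q 174.193.114.0: descend 101011101100000101110010 ; hops seen [H1,H3] ; pick H3
  Q 59.45.134.172: descend 001110110010110110000 ; hops seen [H4,H3] ; pick H3
  Q 33.238.75.64: descend 001 ; hops seen [∅] ; pick no-route
  + 96.0.0.0/8 (H4) depth=8
  Q 59.45.129.213: descend 001110110010110110000001 ; hops seen [H4,H3] ; pick H3
  + 0.0.0.0/0 (H3) depth=0
  + 0.0.0.0/0 (H4) depth=0

== LOOKUPS ==
["H4","H4","H2","H0","H4","H2","H0","H4","H0","H1","H3","H3","no-route","H3"]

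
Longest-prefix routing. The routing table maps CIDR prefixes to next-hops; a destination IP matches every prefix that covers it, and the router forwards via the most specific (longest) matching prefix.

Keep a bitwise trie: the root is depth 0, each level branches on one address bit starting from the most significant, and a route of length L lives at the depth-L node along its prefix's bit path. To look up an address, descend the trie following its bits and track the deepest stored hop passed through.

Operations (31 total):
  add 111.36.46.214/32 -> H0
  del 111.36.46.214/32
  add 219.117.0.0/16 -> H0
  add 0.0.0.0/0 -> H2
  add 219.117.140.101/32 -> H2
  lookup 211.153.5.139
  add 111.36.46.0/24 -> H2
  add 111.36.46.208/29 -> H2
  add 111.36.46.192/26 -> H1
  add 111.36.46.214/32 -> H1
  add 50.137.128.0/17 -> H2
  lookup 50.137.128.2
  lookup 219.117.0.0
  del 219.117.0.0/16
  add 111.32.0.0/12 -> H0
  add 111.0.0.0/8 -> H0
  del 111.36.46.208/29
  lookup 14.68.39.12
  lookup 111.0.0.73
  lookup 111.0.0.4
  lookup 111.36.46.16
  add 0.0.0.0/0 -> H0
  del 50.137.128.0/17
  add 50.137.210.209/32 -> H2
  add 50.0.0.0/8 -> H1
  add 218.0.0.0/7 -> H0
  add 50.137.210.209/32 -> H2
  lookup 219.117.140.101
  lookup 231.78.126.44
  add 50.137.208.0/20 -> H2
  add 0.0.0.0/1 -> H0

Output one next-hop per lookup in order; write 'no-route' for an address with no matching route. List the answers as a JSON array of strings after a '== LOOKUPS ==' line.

Process each operation:
  add 111.36.46.214/32 -> H0 at depth 32
  - 111.36.46.214/32 clear@32
  add 219.117.0.0/16 -> H0 at depth 16
  add 0.0.0.0/0 -> H2 at depth 0
  add 219.117.140.101/32 -> H2 at depth 32
  Q 211.153.5.139: descend 1101 ; hops seen [H2] ; pick H2
  add 111.36.46.0/24 -> H2 at depth 24
  add 111.36.46.208/29 -> H2 at depth 29
  add 111.36.46.192/26 -> H1 at depth 26
  add 111.36.46.214/32 -> H1 at depth 32
  add 50.137.128.0/17 -> H2 at depth 17
  Q 50.137.128.2: descend 00110010100010011 ; hops seen [H2,H2] ; pick H2
  Q 219.117.0.0: descend 1101101101110101 ; hops seen [H2,H0] ; pick H0
  - 219.117.0.0/16 clear@16
  add 111.32.0.0/12 -> H0 at depth 12
  add 111.0.0.0/8 -> H0 at depth 8
  - 111.36.46.208/29 clear@29
  Q 14.68.39.12: descend 00 ; hops seen [H2] ; pick H2
  Q 111.0.0.73: descend 0110111100 ; hops seen [H2,H0] ; pick H0
  Q 111.0.0.4: descend 0110111100 ; hops seen [H2,H0] ; pick H0
  Q 111.36.46.16: descend 011011110010010000101110 ; hops seen [H2,H0,H0,H2] ; pick H2
  add 0.0.0.0/0 -> H0 at depth 0
  - 50.137.128.0/17 clear@17
  add 50.137.210.209/32 -> H2 at depth 32
  add 50.0.0.0/8 -> H1 at depth 8
  add 218.0.0.0/7 -> H0 at depth 7
  add 50.137.210.209/32 -> H2 at depth 32
  Q 219.117.140.101: descend 11011011011101011000110001100101 ; hops seen [H0,H0,H2] ; pick H2
  Q 231.78.126.44: descend 11 ; hops seen [H0] ; pick H0
  add 50.137.208.0/20 -> H2 at depth 20
  add 0.0.0.0/1 -> H0 at depth 1

== LOOKUPS ==
["H2","H2","H0","H2","H0","H0","H2","H2","H0"]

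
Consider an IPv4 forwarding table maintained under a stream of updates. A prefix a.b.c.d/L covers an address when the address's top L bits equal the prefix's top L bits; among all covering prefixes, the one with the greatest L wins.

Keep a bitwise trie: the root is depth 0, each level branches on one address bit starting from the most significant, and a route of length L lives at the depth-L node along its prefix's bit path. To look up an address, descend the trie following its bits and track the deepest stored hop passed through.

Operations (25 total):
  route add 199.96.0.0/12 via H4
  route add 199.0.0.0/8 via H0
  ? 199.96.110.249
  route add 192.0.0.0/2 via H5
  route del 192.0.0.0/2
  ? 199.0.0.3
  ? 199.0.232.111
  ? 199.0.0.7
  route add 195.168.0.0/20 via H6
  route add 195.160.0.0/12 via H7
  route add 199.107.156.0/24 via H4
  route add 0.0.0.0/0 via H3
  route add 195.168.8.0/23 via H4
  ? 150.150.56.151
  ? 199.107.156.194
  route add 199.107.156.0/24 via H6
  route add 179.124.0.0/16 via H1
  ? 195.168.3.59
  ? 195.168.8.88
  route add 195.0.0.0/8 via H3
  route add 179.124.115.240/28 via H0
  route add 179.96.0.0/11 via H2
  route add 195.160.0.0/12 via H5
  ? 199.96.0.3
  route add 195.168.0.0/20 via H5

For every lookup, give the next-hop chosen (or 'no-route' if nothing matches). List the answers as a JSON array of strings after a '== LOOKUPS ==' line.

Trace:
  + 199.96.0.0/12 (H4) depth=12
  + 199.0.0.0/8 (H0) depth=8
  ? 199.96.110.249  path d0:-→d1:-→d2:-→d3:-→d4:-→d5:-→d6:-→d7:-→d8:H0→d9:-→d10:-→d11:-→d12:H4  best=H4
  + 192.0.0.0/2 (H5) depth=2
  del 192.0.0.0/2 (clear depth 2)
  ? 199.0.0.3  path d0:-→d1:-→d2:-→d3:-→d4:-→d5:-→d6:-→d7:-→d8:H0→d9:-  best=H0
  ? 199.0.232.111  path d0:-→d1:-→d2:-→d3:-→d4:-→d5:-→d6:-→d7:-→d8:H0→d9:-  best=H0
  ? 199.0.0.7  path d0:-→d1:-→d2:-→d3:-→d4:-→d5:-→d6:-→d7:-→d8:H0→d9:-  best=H0
  + 195.168.0.0/20 (H6) depth=20
  + 195.160.0.0/12 (H7) depth=12
  + 199.107.156.0/24 (H4) depth=24
  + 0.0.0.0/0 (H3) depth=0
  + 195.168.8.0/23 (H4) depth=23
  ? 150.150.56.151  path d0:H3→d1:-  best=H3
  ? 199.107.156.194  path d0:H3→d1:-→d2:-→d3:-→d4:-→d5:-→d6:-→d7:-→d8:H0→d9:-→d10:-→d11:-→d12:H4→d13:-→d14:-→d15:-→d16:-→d17:-→d18:-→d19:-→d20:-→d21:-→d22:-→d23:-→d24:H4  best=H4
  + 199.107.156.0/24 (H6) depth=24
  + 179.124.0.0/16 (H1) depth=16
  ? 195.168.3.59  path d0:H3→d1:-→d2:-→d3:-→d4:-→d5:-→d6:-→d7:-→d8:-→d9:-→d10:-→d11:-→d12:H7→d13:-→d14:-→d15:-→d16:-→d17:-→d18:-→d19:-→d20:H6  best=H6
  ? 195.168.8.88  path d0:H3→d1:-→d2:-→d3:-→d4:-→d5:-→d6:-→d7:-→d8:-→d9:-→d10:-→d11:-→d12:H7→d13:-→d14:-→d15:-→d16:-→d17:-→d18:-→d19:-→d20:H6→d21:-→d22:-→d23:H4  best=H4
  + 195.0.0.0/8 (H3) depth=8
  + 179.124.115.240/28 (H0) depth=28
  + 179.96.0.0/11 (H2) depth=11
  + 195.160.0.0/12 (H5) depth=12
  ? 199.96.0.3  path d0:H3→d1:-→d2:-→d3:-→d4:-→d5:-→d6:-→d7:-→d8:H0→d9:-→d10:-→d11:-→d12:H4  best=H4
  + 195.168.0.0/20 (H5) depth=20

== LOOKUPS ==
["H4","H0","H0","H0","H3","H4","H6","H4","H4"]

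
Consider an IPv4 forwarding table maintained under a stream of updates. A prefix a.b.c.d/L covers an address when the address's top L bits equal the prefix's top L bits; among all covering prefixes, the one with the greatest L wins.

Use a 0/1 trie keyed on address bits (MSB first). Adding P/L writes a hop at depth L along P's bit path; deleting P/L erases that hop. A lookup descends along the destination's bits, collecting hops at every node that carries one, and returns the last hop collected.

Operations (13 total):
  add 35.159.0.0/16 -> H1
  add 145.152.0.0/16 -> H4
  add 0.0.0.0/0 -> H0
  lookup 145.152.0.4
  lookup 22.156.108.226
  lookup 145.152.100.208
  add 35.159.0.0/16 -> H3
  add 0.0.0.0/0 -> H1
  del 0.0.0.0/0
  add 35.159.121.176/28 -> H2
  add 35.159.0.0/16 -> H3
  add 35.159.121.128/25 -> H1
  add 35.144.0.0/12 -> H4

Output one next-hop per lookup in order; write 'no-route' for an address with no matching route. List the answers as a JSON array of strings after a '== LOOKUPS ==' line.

Process each operation:
  + 35.159.0.0/16 (H1) depth=16
  + 145.152.0.0/16 (H4) depth=16
  + 0.0.0.0/0 (H0) depth=0
  Q 145.152.0.4: descend 1001000110011000 ; hops seen [H0,H4] ; pick H4
  Q 22.156.108.226: descend 00 ; hops seen [H0] ; pick H0
  Q 145.152.100.208: descend 1001000110011000 ; hops seen [H0,H4] ; pick H4
  + 35.159.0.0/16 (H3) depth=16
  + 0.0.0.0/0 (H1) depth=0
  - 0.0.0.0/0 clear@0
  + 35.159.121.176/28 (H2) depth=28
  + 35.159.0.0/16 (H3) depth=16
  + 35.159.121.128/25 (H1) depth=25
  + 35.144.0.0/12 (H4) depth=12

== LOOKUPS ==
["H4","H0","H4"]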